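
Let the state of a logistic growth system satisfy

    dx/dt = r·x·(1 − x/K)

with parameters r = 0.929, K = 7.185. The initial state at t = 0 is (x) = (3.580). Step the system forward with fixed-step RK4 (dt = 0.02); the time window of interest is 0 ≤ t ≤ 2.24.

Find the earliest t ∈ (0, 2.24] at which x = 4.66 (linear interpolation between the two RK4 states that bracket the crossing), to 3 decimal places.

t = 0.667

t=0.000: state=(3.580)
step 1 (dt=0.02): k1=(1.669), k2=(1.669), k3=(1.669), k4=(1.669); state += dt/6·(k1+2k2+2k3+k4)
t=0.020: state=(3.613)
t=0.040: state=(3.647)
t=0.060: state=(3.680)
continuing one RK4 step at a time; state shown every 5 steps (Δt=0.1):
t=0.100: state=(3.747)
t=0.200: state=(3.913)
t=0.300: state=(4.078)
t=0.400: state=(4.240)
t=0.500: state=(4.400)
t=0.600: state=(4.557)
t=0.660: state=(4.649)
next step: t=0.680: state=(4.680) — x has crossed 4.66
linear interpolation between t=0.660 (4.64919) and t=0.680 (4.67959) → t≈0.667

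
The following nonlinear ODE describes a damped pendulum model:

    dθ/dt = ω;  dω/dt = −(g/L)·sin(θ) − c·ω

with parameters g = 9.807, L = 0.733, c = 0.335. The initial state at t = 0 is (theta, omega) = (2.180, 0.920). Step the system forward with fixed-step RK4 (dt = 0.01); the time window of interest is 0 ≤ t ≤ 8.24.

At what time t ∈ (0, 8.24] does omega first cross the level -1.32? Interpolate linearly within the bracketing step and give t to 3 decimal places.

t=0.000: state=(2.180, 0.920)
step 1 (dt=0.01): k1=(0.920, -11.281), k2=(0.864, -11.226), k3=(0.864, -11.229), k4=(0.808, -11.176); state += dt/6·(k1+2k2+2k3+k4)
t=0.010: state=(2.189, 0.808)
t=0.020: state=(2.196, 0.696)
t=0.030: state=(2.203, 0.586)
t=0.200: state=(2.147, -1.233)
next step: t=0.210: state=(2.134, -1.342) — omega has crossed -1.32
linear interpolation between t=0.200 (-1.23318) and t=0.210 (-1.34151) → t≈0.208

t = 0.208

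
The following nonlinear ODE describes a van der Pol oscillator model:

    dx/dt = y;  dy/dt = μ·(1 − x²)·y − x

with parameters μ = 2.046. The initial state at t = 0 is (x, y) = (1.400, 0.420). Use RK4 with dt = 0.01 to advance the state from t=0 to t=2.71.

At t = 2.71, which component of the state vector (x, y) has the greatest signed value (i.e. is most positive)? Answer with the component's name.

largest component: y

t=0.000: state=(1.400, 0.420)
step 1 (dt=0.01): k1=(0.420, -2.225), k2=(0.409, -2.210), k3=(0.409, -2.210), k4=(0.398, -2.195); state += dt/6·(k1+2k2+2k3+k4)
t=0.010: state=(1.404, 0.398)
t=0.020: state=(1.408, 0.376)
t=0.030: state=(1.412, 0.355)
continuing one RK4 step at a time; state shown every 10 steps (Δt=0.1):
t=0.100: state=(1.431, 0.214)
t=0.200: state=(1.444, 0.042)
t=0.300: state=(1.441, -0.095)
t=0.400: state=(1.426, -0.206)
t=0.500: state=(1.401, -0.296)
t=0.600: state=(1.367, -0.372)
t=0.700: state=(1.326, -0.439)
t=0.800: state=(1.279, -0.502)
t=0.900: state=(1.226, -0.565)
t=1.000: state=(1.166, -0.632)
t=1.100: state=(1.099, -0.707)
t=1.200: state=(1.025, -0.793)
t=1.300: state=(0.940, -0.897)
t=1.400: state=(0.844, -1.027)
t=1.500: state=(0.734, -1.191)
t=1.600: state=(0.604, -1.404)
t=1.700: state=(0.451, -1.683)
t=1.800: state=(0.265, -2.049)
t=1.900: state=(0.037, -2.518)
t=2.000: state=(-0.241, -3.069)
t=2.100: state=(-0.576, -3.592)
t=2.200: state=(-0.950, -3.827)
t=2.300: state=(-1.321, -3.484)
t=2.400: state=(-1.628, -2.593)
t=2.500: state=(-1.836, -1.569)
t=2.600: state=(-1.950, -0.774)
t=2.700: state=(-2.000, -0.277)
t=2.710: state=(-2.003, -0.241)
compare at T: x=-2.003, y=-0.241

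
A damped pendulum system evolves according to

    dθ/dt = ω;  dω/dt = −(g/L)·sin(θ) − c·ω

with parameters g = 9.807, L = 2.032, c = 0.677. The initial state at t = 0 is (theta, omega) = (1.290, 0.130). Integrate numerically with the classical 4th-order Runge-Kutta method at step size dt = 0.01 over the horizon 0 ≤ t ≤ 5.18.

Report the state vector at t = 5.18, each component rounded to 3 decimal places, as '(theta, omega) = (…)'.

(theta, omega) = (-0.074, 0.474)

t=0.000: state=(1.290, 0.130)
step 1 (dt=0.01): k1=(0.130, -4.725), k2=(0.106, -4.710), k3=(0.106, -4.710), k4=(0.083, -4.695); state += dt/6·(k1+2k2+2k3+k4)
t=0.010: state=(1.291, 0.083)
t=0.020: state=(1.292, 0.036)
t=0.030: state=(1.292, -0.010)
continuing one RK4 step at a time; state shown every 20 steps (Δt=0.2):
t=0.200: state=(1.226, -0.749)
t=0.400: state=(1.001, -1.466)
t=0.600: state=(0.655, -1.945)
t=0.800: state=(0.246, -2.087)
t=1.000: state=(-0.154, -1.856)
t=1.200: state=(-0.477, -1.331)
t=1.400: state=(-0.677, -0.661)
t=1.600: state=(-0.741, 0.019)
t=1.800: state=(-0.676, 0.610)
t=2.000: state=(-0.508, 1.039)
t=2.200: state=(-0.275, 1.252)
t=2.400: state=(-0.023, 1.224)
t=2.600: state=(0.201, 0.983)
t=2.800: state=(0.361, 0.602)
t=3.000: state=(0.438, 0.168)
t=3.200: state=(0.430, -0.238)
t=3.400: state=(0.349, -0.554)
t=3.600: state=(0.217, -0.737)
t=3.800: state=(0.064, -0.769)
t=4.000: state=(-0.081, -0.661)
t=4.200: state=(-0.193, -0.449)
t=4.400: state=(-0.257, -0.186)
t=4.600: state=(-0.268, 0.076)
t=4.800: state=(-0.230, 0.292)
t=5.000: state=(-0.157, 0.429)
t=5.180: state=(-0.074, 0.474)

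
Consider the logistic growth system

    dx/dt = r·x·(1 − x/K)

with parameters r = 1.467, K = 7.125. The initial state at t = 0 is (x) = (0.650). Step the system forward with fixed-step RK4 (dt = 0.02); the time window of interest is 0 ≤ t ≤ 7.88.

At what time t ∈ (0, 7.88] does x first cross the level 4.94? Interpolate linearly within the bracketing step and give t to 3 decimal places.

t = 2.123

t=0.000: state=(0.650)
step 1 (dt=0.02): k1=(0.867), k2=(0.877), k3=(0.877), k4=(0.888); state += dt/6·(k1+2k2+2k3+k4)
t=0.020: state=(0.668)
t=0.040: state=(0.686)
t=0.060: state=(0.704)
continuing one RK4 step at a time; state shown every 25 steps (Δt=0.5):
t=0.500: state=(1.232)
t=1.000: state=(2.161)
t=1.500: state=(3.388)
t=2.000: state=(4.657)
t=2.120: state=(4.933)
next step: t=2.140: state=(4.978) — x has crossed 4.94
linear interpolation between t=2.120 (4.93327) and t=2.140 (4.97754) → t≈2.123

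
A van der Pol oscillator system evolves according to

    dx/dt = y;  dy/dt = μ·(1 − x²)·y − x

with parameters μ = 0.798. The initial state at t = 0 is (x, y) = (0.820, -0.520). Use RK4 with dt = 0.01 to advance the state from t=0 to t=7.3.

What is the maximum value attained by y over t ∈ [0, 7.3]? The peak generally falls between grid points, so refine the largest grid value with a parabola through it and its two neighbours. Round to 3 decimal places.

max y = 2.389

t=0.000: state=(0.820, -0.520)
step 1 (dt=0.01): k1=(-0.520, -0.956), k2=(-0.525, -0.956), k3=(-0.525, -0.956), k4=(-0.530, -0.957); state += dt/6·(k1+2k2+2k3+k4)
t=0.010: state=(0.815, -0.530)
t=0.020: state=(0.809, -0.539)
t=0.030: state=(0.804, -0.549)
continuing one RK4 step at a time; state shown every 25 steps (Δt=0.25):
t=0.250: state=(0.660, -0.764)
t=0.500: state=(0.437, -1.026)
t=0.750: state=(0.145, -1.312)
t=1.000: state=(-0.219, -1.591)
t=1.250: state=(-0.641, -1.754)
t=1.500: state=(-1.071, -1.625)
t=1.750: state=(-1.424, -1.151)
t=2.000: state=(-1.635, -0.539)
t=2.250: state=(-1.702, -0.024)
t=2.500: state=(-1.660, 0.337)
t=2.750: state=(-1.543, 0.592)
t=3.000: state=(-1.368, 0.801)
t=3.250: state=(-1.142, 1.011)
t=3.500: state=(-0.859, 1.261)
t=3.750: state=(-0.506, 1.581)
t=4.000: state=(-0.062, 1.973)
t=4.250: state=(0.478, 2.326)
t=4.500: state=(1.069, 2.307)
t=4.750: state=(1.577, 1.660)
t=5.000: state=(1.877, 0.747)
t=5.250: state=(1.971, 0.060)
t=5.500: state=(1.931, -0.341)
t=5.750: state=(1.814, -0.576)
t=6.000: state=(1.649, -0.745)
t=6.250: state=(1.443, -0.904)
t=6.500: state=(1.195, -1.087)
t=6.750: state=(0.894, -1.326)
t=7.000: state=(0.525, -1.648)
t=7.250: state=(0.063, -2.054)
t=7.300: state=(-0.042, -2.138)
largest grid value and its neighbours: y(4.360)=2.38823, y(4.370)=2.38906, y(4.380)=2.38895
parabola through these three points peaks at t≈4.374 with y≈2.38912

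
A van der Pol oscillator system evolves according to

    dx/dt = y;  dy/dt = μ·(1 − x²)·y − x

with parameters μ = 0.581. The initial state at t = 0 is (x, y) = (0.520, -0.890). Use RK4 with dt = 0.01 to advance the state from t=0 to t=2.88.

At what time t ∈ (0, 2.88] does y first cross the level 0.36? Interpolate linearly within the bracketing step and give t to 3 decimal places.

t=0.000: state=(0.520, -0.890)
step 1 (dt=0.01): k1=(-0.890, -0.897), k2=(-0.894, -0.897), k3=(-0.894, -0.897), k4=(-0.899, -0.897); state += dt/6·(k1+2k2+2k3+k4)
t=0.010: state=(0.511, -0.899)
t=0.020: state=(0.502, -0.908)
t=0.030: state=(0.493, -0.917)
continuing one RK4 step at a time; state shown every 10 steps (Δt=0.1):
t=0.100: state=(0.427, -0.980)
t=0.200: state=(0.324, -1.068)
t=0.300: state=(0.213, -1.155)
t=0.400: state=(0.093, -1.238)
t=0.500: state=(-0.034, -1.315)
t=0.600: state=(-0.169, -1.383)
t=0.700: state=(-0.311, -1.436)
t=0.800: state=(-0.456, -1.469)
t=0.900: state=(-0.604, -1.478)
t=1.000: state=(-0.751, -1.456)
t=1.100: state=(-0.894, -1.401)
t=1.200: state=(-1.030, -1.310)
t=1.300: state=(-1.155, -1.187)
t=1.400: state=(-1.266, -1.036)
t=1.500: state=(-1.361, -0.864)
t=1.600: state=(-1.438, -0.681)
t=1.700: state=(-1.497, -0.494)
t=1.800: state=(-1.537, -0.312)
t=1.900: state=(-1.560, -0.139)
t=2.000: state=(-1.566, 0.022)
t=2.100: state=(-1.556, 0.170)
t=2.200: state=(-1.532, 0.306)
t=2.240: state=(-1.519, 0.357)
next step: t=2.250: state=(-1.515, 0.369) — y has crossed 0.36
linear interpolation between t=2.240 (0.35652) and t=2.250 (0.36895) → t≈2.243

t = 2.243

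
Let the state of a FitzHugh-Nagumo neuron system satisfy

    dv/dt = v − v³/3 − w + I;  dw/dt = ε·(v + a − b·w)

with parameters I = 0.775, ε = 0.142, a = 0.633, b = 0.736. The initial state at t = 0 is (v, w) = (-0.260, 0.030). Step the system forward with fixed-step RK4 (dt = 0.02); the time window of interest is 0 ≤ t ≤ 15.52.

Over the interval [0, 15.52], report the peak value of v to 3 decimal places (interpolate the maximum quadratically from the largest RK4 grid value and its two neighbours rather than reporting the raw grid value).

max v = 1.817

t=0.000: state=(-0.260, 0.030)
step 1 (dt=0.02): k1=(0.491, 0.050), k2=(0.495, 0.050), k3=(0.495, 0.050), k4=(0.499, 0.051); state += dt/6·(k1+2k2+2k3+k4)
t=0.020: state=(-0.250, 0.031)
t=0.040: state=(-0.240, 0.032)
t=0.060: state=(-0.230, 0.033)
continuing one RK4 step at a time; state shown every 50 steps (Δt=1):
t=1.000: state=(0.516, 0.123)
t=2.000: state=(1.606, 0.346)
t=3.000: state=(1.814, 0.636)
t=4.000: state=(1.727, 0.897)
t=5.000: state=(1.609, 1.118)
t=6.000: state=(1.483, 1.301)
t=7.000: state=(1.348, 1.448)
t=8.000: state=(1.197, 1.561)
t=9.000: state=(1.019, 1.641)
t=10.000: state=(0.781, 1.686)
t=11.000: state=(0.391, 1.685)
t=12.000: state=(-0.465, 1.606)
t=13.000: state=(-1.691, 1.378)
t=14.000: state=(-1.886, 1.077)
t=15.000: state=(-1.797, 0.807)
t=15.520: state=(-1.741, 0.683)
largest grid value and its neighbours: v(2.820)=1.81658, v(2.840)=1.81670, v(2.860)=1.81670
parabola through these three points peaks at t≈2.850 with v≈1.81671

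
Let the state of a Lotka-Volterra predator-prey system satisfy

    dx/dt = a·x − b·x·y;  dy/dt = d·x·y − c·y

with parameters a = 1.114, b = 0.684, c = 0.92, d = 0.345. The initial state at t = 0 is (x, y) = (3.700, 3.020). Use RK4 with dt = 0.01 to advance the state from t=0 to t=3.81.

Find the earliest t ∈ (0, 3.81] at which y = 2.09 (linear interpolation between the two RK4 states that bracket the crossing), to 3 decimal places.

t = 1.499

t=0.000: state=(3.700, 3.020)
step 1 (dt=0.01): k1=(-3.521, 1.077), k2=(-3.518, 1.060), k3=(-3.518, 1.060), k4=(-3.514, 1.044); state += dt/6·(k1+2k2+2k3+k4)
t=0.010: state=(3.665, 3.031)
t=0.020: state=(3.630, 3.041)
t=0.030: state=(3.595, 3.051)
continuing one RK4 step at a time; state shown every 20 steps (Δt=0.2):
t=0.200: state=(3.023, 3.167)
t=0.400: state=(2.444, 3.180)
t=0.600: state=(1.988, 3.080)
t=0.800: state=(1.649, 2.903)
t=1.000: state=(1.406, 2.682)
t=1.200: state=(1.237, 2.444)
t=1.400: state=(1.125, 2.205)
t=1.490: state=(1.089, 2.101)
next step: t=1.500: state=(1.085, 2.089) — y has crossed 2.09
linear interpolation between t=1.490 (2.10056) and t=1.500 (2.08915) → t≈1.499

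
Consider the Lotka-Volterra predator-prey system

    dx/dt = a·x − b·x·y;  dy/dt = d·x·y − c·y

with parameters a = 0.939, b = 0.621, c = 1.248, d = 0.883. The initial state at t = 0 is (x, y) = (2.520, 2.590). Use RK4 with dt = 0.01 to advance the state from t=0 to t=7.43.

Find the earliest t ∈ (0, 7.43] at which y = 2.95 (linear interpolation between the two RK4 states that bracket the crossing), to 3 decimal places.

t=0.000: state=(2.520, 2.590)
step 1 (dt=0.01): k1=(-1.687, 2.531), k2=(-1.701, 2.524), k3=(-1.701, 2.524), k4=(-1.715, 2.516); state += dt/6·(k1+2k2+2k3+k4)
t=0.010: state=(2.503, 2.615)
t=0.020: state=(2.486, 2.640)
t=0.030: state=(2.468, 2.665)
t=0.150: state=(2.241, 2.945)
next step: t=0.160: state=(2.221, 2.967) — y has crossed 2.95
linear interpolation between t=0.150 (2.94543) and t=0.160 (2.96677) → t≈0.152

t = 0.152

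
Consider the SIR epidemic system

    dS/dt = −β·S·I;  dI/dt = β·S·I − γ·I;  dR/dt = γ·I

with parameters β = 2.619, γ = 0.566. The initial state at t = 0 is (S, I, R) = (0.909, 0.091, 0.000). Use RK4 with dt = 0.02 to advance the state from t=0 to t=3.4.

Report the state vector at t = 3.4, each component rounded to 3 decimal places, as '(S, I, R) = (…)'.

(S, I, R) = (0.040, 0.286, 0.674)

t=0.000: state=(0.909, 0.091, 0.000)
step 1 (dt=0.02): k1=(-0.217, 0.165, 0.052), k2=(-0.220, 0.168, 0.052), k3=(-0.220, 0.168, 0.052), k4=(-0.224, 0.170, 0.053); state += dt/6·(k1+2k2+2k3+k4)
t=0.020: state=(0.905, 0.094, 0.001)
t=0.040: state=(0.900, 0.098, 0.002)
t=0.060: state=(0.895, 0.101, 0.003)
continuing one RK4 step at a time; state shown every 10 steps (Δt=0.2):
t=0.200: state=(0.858, 0.129, 0.012)
t=0.400: state=(0.792, 0.178, 0.030)
t=0.600: state=(0.711, 0.236, 0.053)
t=0.800: state=(0.619, 0.298, 0.083)
t=1.000: state=(0.521, 0.359, 0.120)
t=1.200: state=(0.425, 0.410, 0.164)
t=1.400: state=(0.340, 0.448, 0.213)
t=1.600: state=(0.267, 0.468, 0.265)
t=1.800: state=(0.208, 0.473, 0.318)
t=2.000: state=(0.163, 0.466, 0.371)
t=2.200: state=(0.128, 0.448, 0.423)
t=2.400: state=(0.102, 0.425, 0.473)
t=2.600: state=(0.082, 0.398, 0.519)
t=2.800: state=(0.067, 0.370, 0.563)
t=3.000: state=(0.056, 0.341, 0.603)
t=3.200: state=(0.047, 0.313, 0.640)
t=3.400: state=(0.040, 0.286, 0.674)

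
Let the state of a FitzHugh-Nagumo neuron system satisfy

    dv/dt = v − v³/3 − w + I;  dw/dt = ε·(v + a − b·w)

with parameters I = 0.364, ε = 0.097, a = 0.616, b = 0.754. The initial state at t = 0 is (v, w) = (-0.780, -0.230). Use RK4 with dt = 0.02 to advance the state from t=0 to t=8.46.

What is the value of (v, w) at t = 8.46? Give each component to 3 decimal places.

t=0.000: state=(-0.780, -0.230)
step 1 (dt=0.02): k1=(-0.028, 0.001), k2=(-0.028, 0.001), k3=(-0.028, 0.001), k4=(-0.028, 0.001); state += dt/6·(k1+2k2+2k3+k4)
t=0.020: state=(-0.781, -0.230)
t=0.040: state=(-0.781, -0.230)
t=0.060: state=(-0.782, -0.230)
continuing one RK4 step at a time; state shown every 25 steps (Δt=0.5):
t=0.500: state=(-0.795, -0.230)
t=1.000: state=(-0.814, -0.231)
t=1.500: state=(-0.835, -0.232)
t=2.000: state=(-0.858, -0.235)
t=2.500: state=(-0.883, -0.239)
t=3.000: state=(-0.909, -0.243)
t=3.500: state=(-0.934, -0.249)
t=4.000: state=(-0.958, -0.256)
t=4.500: state=(-0.979, -0.264)
t=5.000: state=(-0.996, -0.272)
t=5.500: state=(-1.009, -0.280)
t=6.000: state=(-1.018, -0.289)
t=6.500: state=(-1.022, -0.298)
t=7.000: state=(-1.022, -0.307)
t=7.500: state=(-1.018, -0.315)
t=8.000: state=(-1.010, -0.323)
t=8.460: state=(-0.999, -0.329)

(v, w) = (-0.999, -0.329)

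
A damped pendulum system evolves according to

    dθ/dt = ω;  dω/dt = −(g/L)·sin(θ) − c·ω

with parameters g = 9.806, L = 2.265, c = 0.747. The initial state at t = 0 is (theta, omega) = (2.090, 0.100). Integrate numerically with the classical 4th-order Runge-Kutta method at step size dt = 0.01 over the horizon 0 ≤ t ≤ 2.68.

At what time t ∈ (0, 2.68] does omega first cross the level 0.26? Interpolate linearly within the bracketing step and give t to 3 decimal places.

t=0.000: state=(2.090, 0.100)
step 1 (dt=0.01): k1=(0.100, -3.834), k2=(0.081, -3.818), k3=(0.081, -3.818), k4=(0.062, -3.803); state += dt/6·(k1+2k2+2k3+k4)
t=0.010: state=(2.091, 0.062)
t=0.020: state=(2.091, 0.024)
t=0.030: state=(2.091, -0.014)
continuing one RK4 step at a time; state shown every 10 steps (Δt=0.1):
t=0.100: state=(2.081, -0.270)
t=0.200: state=(2.037, -0.618)
t=0.300: state=(1.958, -0.953)
t=0.400: state=(1.847, -1.278)
t=0.500: state=(1.703, -1.594)
t=0.600: state=(1.528, -1.896)
t=0.700: state=(1.324, -2.171)
t=0.800: state=(1.095, -2.405)
t=0.900: state=(0.846, -2.575)
t=1.000: state=(0.583, -2.662)
t=1.100: state=(0.317, -2.650)
t=1.200: state=(0.056, -2.536)
t=1.300: state=(-0.187, -2.325)
t=1.400: state=(-0.406, -2.034)
t=1.500: state=(-0.592, -1.687)
t=1.600: state=(-0.742, -1.306)
t=1.700: state=(-0.853, -0.913)
t=1.800: state=(-0.925, -0.522)
t=1.900: state=(-0.958, -0.147)
t=2.000: state=(-0.955, 0.206)
t=2.010: state=(-0.953, 0.239)
next step: t=2.020: state=(-0.950, 0.273) — omega has crossed 0.26
linear interpolation between t=2.010 (0.23919) and t=2.020 (0.27253) → t≈2.016

t = 2.016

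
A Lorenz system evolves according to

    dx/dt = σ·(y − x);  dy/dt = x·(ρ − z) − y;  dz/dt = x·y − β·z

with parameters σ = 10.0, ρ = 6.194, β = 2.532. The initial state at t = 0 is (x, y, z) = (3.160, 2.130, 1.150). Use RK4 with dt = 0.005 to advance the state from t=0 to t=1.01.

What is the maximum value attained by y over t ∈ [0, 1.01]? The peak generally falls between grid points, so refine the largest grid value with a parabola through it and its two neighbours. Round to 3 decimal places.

t=0.000: state=(3.160, 2.130, 1.150)
step 1 (dt=0.005): k1=(-10.300, 13.809, 3.819), k2=(-9.697, 13.615, 3.848), k3=(-9.717, 13.623, 3.850), k4=(-9.133, 13.436, 3.879); state += dt/6·(k1+2k2+2k3+k4)
t=0.005: state=(3.111, 2.198, 1.169)
t=0.010: state=(3.069, 2.264, 1.189)
t=0.015: state=(3.031, 2.329, 1.209)
continuing one RK4 step at a time; state shown every 10 steps (Δt=0.05):
t=0.050: state=(2.890, 2.746, 1.357)
t=0.100: state=(2.949, 3.279, 1.607)
t=0.150: state=(3.186, 3.780, 1.925)
t=0.200: state=(3.523, 4.261, 2.331)
t=0.250: state=(3.910, 4.707, 2.839)
t=0.300: state=(4.308, 5.089, 3.450)
t=0.350: state=(4.678, 5.366, 4.148)
t=0.400: state=(4.982, 5.498, 4.894)
t=0.450: state=(5.183, 5.460, 5.626)
t=0.500: state=(5.253, 5.252, 6.275)
t=0.550: state=(5.183, 4.907, 6.778)
t=0.600: state=(4.985, 4.479, 7.094)
t=0.650: state=(4.690, 4.030, 7.217)
t=0.700: state=(4.339, 3.611, 7.168)
t=0.750: state=(3.974, 3.254, 6.983)
t=0.800: state=(3.629, 2.973, 6.707)
t=0.850: state=(3.325, 2.769, 6.376)
t=0.900: state=(3.075, 2.633, 6.022)
t=0.950: state=(2.883, 2.555, 5.667)
t=1.000: state=(2.746, 2.526, 5.328)
t=1.010: state=(2.725, 2.526, 5.263)
largest grid value and its neighbours: y(0.410)=5.50441, y(0.415)=5.50497, y(0.420)=5.50376
parabola through these three points peaks at t≈0.414 with y≈5.50499

max y = 5.505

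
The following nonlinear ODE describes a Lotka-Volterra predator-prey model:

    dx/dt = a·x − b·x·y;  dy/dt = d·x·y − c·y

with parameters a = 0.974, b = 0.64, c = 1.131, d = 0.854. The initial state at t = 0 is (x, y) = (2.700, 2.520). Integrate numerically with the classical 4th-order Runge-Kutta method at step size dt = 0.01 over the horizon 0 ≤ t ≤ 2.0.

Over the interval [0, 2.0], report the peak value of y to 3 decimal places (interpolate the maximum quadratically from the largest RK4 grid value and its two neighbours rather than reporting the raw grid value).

max y = 3.668

t=0.000: state=(2.700, 2.520)
step 1 (dt=0.01): k1=(-1.725, 2.960), k2=(-1.745, 2.959), k3=(-1.745, 2.959), k4=(-1.764, 2.957); state += dt/6·(k1+2k2+2k3+k4)
t=0.010: state=(2.683, 2.550)
t=0.020: state=(2.665, 2.579)
t=0.030: state=(2.646, 2.609)
continuing one RK4 step at a time; state shown every 10 steps (Δt=0.1):
t=0.100: state=(2.509, 2.812)
t=0.200: state=(2.290, 3.083)
t=0.300: state=(2.057, 3.315)
t=0.400: state=(1.823, 3.493)
t=0.500: state=(1.600, 3.610)
t=0.600: state=(1.397, 3.664)
t=0.700: state=(1.218, 3.658)
t=0.800: state=(1.064, 3.600)
t=0.900: state=(0.934, 3.501)
t=1.000: state=(0.826, 3.370)
t=1.100: state=(0.738, 3.217)
t=1.200: state=(0.665, 3.050)
t=1.300: state=(0.607, 2.876)
t=1.400: state=(0.560, 2.699)
t=1.500: state=(0.522, 2.524)
t=1.600: state=(0.492, 2.354)
t=1.700: state=(0.469, 2.190)
t=1.800: state=(0.452, 2.035)
t=1.900: state=(0.439, 1.887)
t=2.000: state=(0.431, 1.749)
largest grid value and its neighbours: y(0.630)=3.66796, y(0.640)=3.66818, y(0.650)=3.66783
parabola through these three points peaks at t≈0.639 with y≈3.66818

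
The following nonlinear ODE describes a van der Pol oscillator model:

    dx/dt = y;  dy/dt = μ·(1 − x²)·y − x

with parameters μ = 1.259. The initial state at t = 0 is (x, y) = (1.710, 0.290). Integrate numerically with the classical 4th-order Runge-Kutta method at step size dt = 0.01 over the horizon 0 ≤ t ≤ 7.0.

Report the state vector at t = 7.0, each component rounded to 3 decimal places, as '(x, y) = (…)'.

(x, y) = (1.899, -0.432)

t=0.000: state=(1.710, 0.290)
step 1 (dt=0.01): k1=(0.290, -2.413), k2=(0.278, -2.386), k3=(0.278, -2.387), k4=(0.266, -2.361); state += dt/6·(k1+2k2+2k3+k4)
t=0.010: state=(1.713, 0.266)
t=0.020: state=(1.715, 0.243)
t=0.030: state=(1.718, 0.220)
continuing one RK4 step at a time; state shown every 25 steps (Δt=0.25):
t=0.250: state=(1.720, -0.165)
t=0.500: state=(1.645, -0.414)
t=0.750: state=(1.520, -0.574)
t=1.000: state=(1.359, -0.717)
t=1.250: state=(1.160, -0.885)
t=1.500: state=(0.911, -1.121)
t=1.750: state=(0.589, -1.484)
t=2.000: state=(0.152, -2.045)
t=2.250: state=(-0.445, -2.726)
t=2.500: state=(-1.162, -2.806)
t=2.750: state=(-1.735, -1.627)
t=3.000: state=(-1.976, -0.412)
t=3.250: state=(-1.997, 0.163)
t=3.500: state=(-1.923, 0.392)
t=3.750: state=(-1.810, 0.505)
t=4.000: state=(-1.673, 0.590)
t=4.250: state=(-1.515, 0.681)
t=4.500: state=(-1.330, 0.799)
t=4.750: state=(-1.111, 0.969)
t=5.000: state=(-0.839, 1.229)
t=5.250: state=(-0.484, 1.643)
t=5.500: state=(0.001, 2.269)
t=5.750: state=(0.654, 2.895)
t=6.000: state=(1.369, 2.582)
t=6.250: state=(1.848, 1.202)
t=6.500: state=(2.006, 0.178)
t=6.750: state=(1.987, -0.255)
t=7.000: state=(1.899, -0.432)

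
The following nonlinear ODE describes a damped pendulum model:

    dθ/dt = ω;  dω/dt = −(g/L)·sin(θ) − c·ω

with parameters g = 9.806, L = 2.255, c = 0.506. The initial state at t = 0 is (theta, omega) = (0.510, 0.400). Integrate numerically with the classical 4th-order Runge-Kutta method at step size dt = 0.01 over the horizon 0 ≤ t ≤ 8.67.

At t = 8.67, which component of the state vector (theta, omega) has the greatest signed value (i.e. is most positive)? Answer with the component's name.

t=0.000: state=(0.510, 0.400)
step 1 (dt=0.01): k1=(0.400, -2.325), k2=(0.388, -2.327), k3=(0.388, -2.327), k4=(0.377, -2.328); state += dt/6·(k1+2k2+2k3+k4)
t=0.010: state=(0.514, 0.377)
t=0.020: state=(0.518, 0.353)
t=0.030: state=(0.521, 0.330)
continuing one RK4 step at a time; state shown every 50 steps (Δt=0.5):
t=0.500: state=(0.434, -0.634)
t=1.000: state=(0.006, -0.913)
t=1.500: state=(-0.331, -0.340)
t=2.000: state=(-0.308, 0.395)
t=2.500: state=(-0.023, 0.629)
t=3.000: state=(0.218, 0.263)
t=3.500: state=(0.215, -0.249)
t=4.000: state=(0.026, -0.431)
t=4.500: state=(-0.144, -0.196)
t=5.000: state=(-0.150, 0.157)
t=5.500: state=(-0.024, 0.295)
t=6.000: state=(0.095, 0.143)
t=6.500: state=(0.104, -0.100)
t=7.000: state=(0.020, -0.201)
t=7.500: state=(-0.063, -0.104)
t=8.000: state=(-0.072, 0.063)
t=8.500: state=(-0.016, 0.137)
t=8.670: state=(0.007, 0.129)
compare at T: theta=0.007, omega=0.129

largest component: omega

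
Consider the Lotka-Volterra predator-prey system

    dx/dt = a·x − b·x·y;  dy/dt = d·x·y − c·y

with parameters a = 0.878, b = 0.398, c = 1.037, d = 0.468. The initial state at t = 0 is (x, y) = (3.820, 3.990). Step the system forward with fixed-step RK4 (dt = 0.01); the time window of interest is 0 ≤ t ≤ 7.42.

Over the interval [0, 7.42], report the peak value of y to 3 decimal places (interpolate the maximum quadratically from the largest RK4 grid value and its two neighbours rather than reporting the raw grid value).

t=0.000: state=(3.820, 3.990)
step 1 (dt=0.01): k1=(-2.712, 2.996), k2=(-2.725, 2.981), k3=(-2.725, 2.981), k4=(-2.738, 2.967); state += dt/6·(k1+2k2+2k3+k4)
t=0.010: state=(3.793, 4.020)
t=0.020: state=(3.765, 4.049)
t=0.030: state=(3.738, 4.079)
continuing one RK4 step at a time; state shown every 25 steps (Δt=0.25):
t=0.250: state=(3.093, 4.616)
t=0.500: state=(2.392, 4.905)
t=0.750: state=(1.830, 4.837)
t=1.000: state=(1.429, 4.510)
t=1.250: state=(1.162, 4.045)
t=1.500: state=(0.992, 3.538)
t=1.750: state=(0.891, 3.046)
t=2.000: state=(0.838, 2.600)
t=2.250: state=(0.822, 2.210)
t=2.500: state=(0.836, 1.878)
t=2.750: state=(0.876, 1.602)
t=3.000: state=(0.941, 1.374)
t=3.250: state=(1.032, 1.190)
t=3.500: state=(1.151, 1.043)
t=3.750: state=(1.300, 0.929)
t=4.000: state=(1.483, 0.843)
t=4.250: state=(1.703, 0.783)
t=4.500: state=(1.966, 0.749)
t=4.750: state=(2.275, 0.740)
t=5.000: state=(2.630, 0.761)
t=5.250: state=(3.029, 0.817)
t=5.500: state=(3.461, 0.921)
t=5.750: state=(3.903, 1.094)
t=6.000: state=(4.305, 1.365)
t=6.250: state=(4.592, 1.776)
t=6.500: state=(4.663, 2.360)
t=6.750: state=(4.428, 3.110)
t=7.000: state=(3.888, 3.914)
t=7.250: state=(3.168, 4.567)
t=7.420: state=(2.674, 4.829)
largest grid value and its neighbours: y(0.560)=4.91873, y(0.570)=4.91906, y(0.580)=4.91883
parabola through these three points peaks at t≈0.571 with y≈4.91906

max y = 4.919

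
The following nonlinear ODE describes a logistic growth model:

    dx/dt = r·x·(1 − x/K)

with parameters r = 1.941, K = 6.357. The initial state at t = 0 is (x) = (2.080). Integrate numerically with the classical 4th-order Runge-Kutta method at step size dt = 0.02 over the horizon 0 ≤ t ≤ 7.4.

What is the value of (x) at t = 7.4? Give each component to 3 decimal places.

(x) = (6.357)

t=0.000: state=(2.080)
step 1 (dt=0.02): k1=(2.716), k2=(2.734), k3=(2.734), k4=(2.752); state += dt/6·(k1+2k2+2k3+k4)
t=0.020: state=(2.135)
t=0.040: state=(2.190)
t=0.060: state=(2.246)
continuing one RK4 step at a time; state shown every 25 steps (Δt=0.5):
t=0.500: state=(3.573)
t=1.000: state=(4.908)
t=1.500: state=(5.718)
t=2.000: state=(6.099)
t=2.500: state=(6.257)
t=3.000: state=(6.319)
t=3.500: state=(6.342)
t=4.000: state=(6.351)
t=4.500: state=(6.355)
t=5.000: state=(6.356)
t=5.500: state=(6.357)
t=6.000: state=(6.357)
t=6.500: state=(6.357)
t=7.000: state=(6.357)
t=7.400: state=(6.357)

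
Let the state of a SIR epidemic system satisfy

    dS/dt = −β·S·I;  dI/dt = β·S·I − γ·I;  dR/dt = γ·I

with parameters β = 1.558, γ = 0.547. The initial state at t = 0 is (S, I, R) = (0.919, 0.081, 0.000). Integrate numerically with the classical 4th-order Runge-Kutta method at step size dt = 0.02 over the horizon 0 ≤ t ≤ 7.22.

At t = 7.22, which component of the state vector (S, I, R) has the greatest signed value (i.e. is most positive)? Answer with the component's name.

largest component: R

t=0.000: state=(0.919, 0.081, 0.000)
step 1 (dt=0.02): k1=(-0.116, 0.072, 0.044), k2=(-0.117, 0.072, 0.045), k3=(-0.117, 0.072, 0.045), k4=(-0.118, 0.073, 0.045); state += dt/6·(k1+2k2+2k3+k4)
t=0.020: state=(0.917, 0.082, 0.001)
t=0.040: state=(0.914, 0.084, 0.002)
t=0.060: state=(0.912, 0.085, 0.003)
continuing one RK4 step at a time; state shown every 25 steps (Δt=0.5):
t=0.500: state=(0.849, 0.123, 0.028)
t=1.000: state=(0.757, 0.175, 0.068)
t=1.500: state=(0.646, 0.230, 0.124)
t=2.000: state=(0.530, 0.277, 0.193)
t=2.500: state=(0.422, 0.305, 0.273)
t=3.000: state=(0.332, 0.311, 0.358)
t=3.500: state=(0.261, 0.297, 0.441)
t=4.000: state=(0.209, 0.271, 0.519)
t=4.500: state=(0.172, 0.239, 0.589)
t=5.000: state=(0.144, 0.206, 0.650)
t=5.500: state=(0.124, 0.174, 0.702)
t=6.000: state=(0.110, 0.145, 0.745)
t=6.500: state=(0.099, 0.119, 0.781)
t=7.000: state=(0.091, 0.098, 0.811)
t=7.220: state=(0.088, 0.089, 0.822)
compare at T: S=0.088, I=0.089, R=0.822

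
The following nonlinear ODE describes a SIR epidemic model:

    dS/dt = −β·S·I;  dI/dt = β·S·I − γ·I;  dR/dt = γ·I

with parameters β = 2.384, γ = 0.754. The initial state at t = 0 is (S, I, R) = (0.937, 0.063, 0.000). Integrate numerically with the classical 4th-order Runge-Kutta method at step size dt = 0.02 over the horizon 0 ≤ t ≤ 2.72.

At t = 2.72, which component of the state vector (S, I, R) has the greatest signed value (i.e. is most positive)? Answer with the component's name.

t=0.000: state=(0.937, 0.063, 0.000)
step 1 (dt=0.02): k1=(-0.141, 0.093, 0.048), k2=(-0.143, 0.094, 0.048), k3=(-0.143, 0.094, 0.048), k4=(-0.145, 0.096, 0.049); state += dt/6·(k1+2k2+2k3+k4)
t=0.020: state=(0.934, 0.065, 0.001)
t=0.040: state=(0.931, 0.067, 0.002)
t=0.060: state=(0.928, 0.069, 0.003)
continuing one RK4 step at a time; state shown every 5 steps (Δt=0.1):
t=0.100: state=(0.922, 0.073, 0.005)
t=0.200: state=(0.905, 0.084, 0.011)
t=0.300: state=(0.886, 0.097, 0.018)
t=0.400: state=(0.864, 0.110, 0.026)
t=0.500: state=(0.840, 0.125, 0.034)
t=0.600: state=(0.814, 0.142, 0.045)
t=0.700: state=(0.785, 0.159, 0.056)
t=0.800: state=(0.754, 0.177, 0.069)
t=0.900: state=(0.722, 0.196, 0.083)
t=1.000: state=(0.687, 0.215, 0.098)
t=1.100: state=(0.651, 0.234, 0.115)
t=1.200: state=(0.615, 0.252, 0.133)
t=1.300: state=(0.578, 0.269, 0.153)
t=1.400: state=(0.541, 0.285, 0.174)
t=1.500: state=(0.504, 0.300, 0.196)
t=1.600: state=(0.469, 0.312, 0.219)
t=1.700: state=(0.435, 0.322, 0.243)
t=1.800: state=(0.402, 0.330, 0.268)
t=1.900: state=(0.371, 0.336, 0.293)
t=2.000: state=(0.343, 0.339, 0.318)
t=2.100: state=(0.316, 0.340, 0.344)
t=2.200: state=(0.291, 0.339, 0.369)
t=2.300: state=(0.269, 0.336, 0.395)
t=2.400: state=(0.248, 0.332, 0.420)
t=2.500: state=(0.230, 0.326, 0.445)
t=2.600: state=(0.213, 0.318, 0.469)
t=2.700: state=(0.197, 0.310, 0.493)
t=2.720: state=(0.194, 0.308, 0.497)
compare at T: S=0.194, I=0.308, R=0.497

largest component: R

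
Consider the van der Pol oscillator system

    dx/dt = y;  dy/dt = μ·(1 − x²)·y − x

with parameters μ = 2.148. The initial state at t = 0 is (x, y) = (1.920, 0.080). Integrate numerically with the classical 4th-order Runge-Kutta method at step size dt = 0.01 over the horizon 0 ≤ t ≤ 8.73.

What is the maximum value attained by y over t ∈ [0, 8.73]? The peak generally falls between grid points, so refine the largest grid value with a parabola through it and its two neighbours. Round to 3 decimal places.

t=0.000: state=(1.920, 0.080)
step 1 (dt=0.01): k1=(0.080, -2.382), k2=(0.068, -2.314), k3=(0.068, -2.315), k4=(0.057, -2.249); state += dt/6·(k1+2k2+2k3+k4)
t=0.010: state=(1.921, 0.057)
t=0.020: state=(1.921, 0.035)
t=0.030: state=(1.921, 0.014)
continuing one RK4 step at a time; state shown every 50 steps (Δt=0.5):
t=0.500: state=(1.820, -0.324)
t=1.000: state=(1.636, -0.407)
t=1.500: state=(1.407, -0.521)
t=2.000: state=(1.095, -0.766)
t=2.500: state=(0.562, -1.528)
t=3.000: state=(-0.753, -3.925)
t=3.500: state=(-1.996, -0.432)
t=4.000: state=(-1.951, 0.285)
t=4.500: state=(-1.789, 0.354)
t=5.000: state=(-1.595, 0.426)
t=5.500: state=(-1.354, 0.554)
t=6.000: state=(-1.015, 0.852)
t=6.500: state=(-0.395, 1.852)
t=7.000: state=(1.149, 3.901)
t=7.500: state=(2.020, 0.078)
t=8.000: state=(1.921, -0.304)
t=8.500: state=(1.753, -0.366)
t=8.730: state=(1.665, -0.397)
largest grid value and its neighbours: y(6.940)=3.99591, y(6.950)=3.99814, y(6.960)=3.99344
parabola through these three points peaks at t≈6.948 with y≈3.99825

max y = 3.998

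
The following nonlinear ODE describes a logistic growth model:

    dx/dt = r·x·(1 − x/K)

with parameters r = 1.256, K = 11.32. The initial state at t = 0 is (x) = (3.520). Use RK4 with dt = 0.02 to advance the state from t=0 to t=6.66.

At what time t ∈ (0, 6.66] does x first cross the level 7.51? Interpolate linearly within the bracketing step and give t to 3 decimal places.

t=0.000: state=(3.520)
step 1 (dt=0.02): k1=(3.046), k2=(3.061), k3=(3.061), k4=(3.075); state += dt/6·(k1+2k2+2k3+k4)
t=0.020: state=(3.581)
t=0.040: state=(3.643)
t=0.060: state=(3.705)
continuing one RK4 step at a time; state shown every 25 steps (Δt=0.5):
t=0.500: state=(5.187)
t=1.000: state=(6.940)
t=1.160: state=(7.466)
next step: t=1.180: state=(7.530) — x has crossed 7.51
linear interpolation between t=1.160 (7.46613) and t=1.180 (7.52972) → t≈1.174

t = 1.174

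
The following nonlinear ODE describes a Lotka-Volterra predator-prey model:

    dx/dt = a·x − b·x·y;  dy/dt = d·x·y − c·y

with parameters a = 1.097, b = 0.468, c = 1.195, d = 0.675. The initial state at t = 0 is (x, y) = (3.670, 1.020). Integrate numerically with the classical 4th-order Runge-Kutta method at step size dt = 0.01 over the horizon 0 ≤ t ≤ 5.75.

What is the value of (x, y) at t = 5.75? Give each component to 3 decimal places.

(x, y) = (2.950, 0.736)

t=0.000: state=(3.670, 1.020)
step 1 (dt=0.01): k1=(2.274, 1.308), k2=(2.270, 1.324), k3=(2.270, 1.324), k4=(2.265, 1.341); state += dt/6·(k1+2k2+2k3+k4)
t=0.010: state=(3.693, 1.033)
t=0.020: state=(3.715, 1.047)
t=0.030: state=(3.738, 1.061)
continuing one RK4 step at a time; state shown every 20 steps (Δt=0.2):
t=0.200: state=(4.094, 1.358)
t=0.400: state=(4.386, 1.899)
t=0.600: state=(4.411, 2.718)
t=0.800: state=(4.054, 3.808)
t=1.000: state=(3.347, 4.956)
t=1.200: state=(2.511, 5.794)
t=1.400: state=(1.785, 6.085)
t=1.600: state=(1.266, 5.873)
t=1.800: state=(0.931, 5.355)
t=2.000: state=(0.724, 4.709)
t=2.200: state=(0.598, 4.051)
t=2.400: state=(0.525, 3.440)
t=2.600: state=(0.486, 2.899)
t=2.800: state=(0.472, 2.434)
t=3.000: state=(0.477, 2.043)
t=3.200: state=(0.498, 1.718)
t=3.400: state=(0.535, 1.450)
t=3.600: state=(0.588, 1.232)
t=3.800: state=(0.658, 1.055)
t=4.000: state=(0.748, 0.913)
t=4.200: state=(0.860, 0.801)
t=4.400: state=(0.997, 0.715)
t=4.600: state=(1.165, 0.651)
t=4.800: state=(1.368, 0.608)
t=5.000: state=(1.612, 0.585)
t=5.200: state=(1.901, 0.584)
t=5.400: state=(2.239, 0.608)
t=5.600: state=(2.628, 0.664)
t=5.750: state=(2.950, 0.736)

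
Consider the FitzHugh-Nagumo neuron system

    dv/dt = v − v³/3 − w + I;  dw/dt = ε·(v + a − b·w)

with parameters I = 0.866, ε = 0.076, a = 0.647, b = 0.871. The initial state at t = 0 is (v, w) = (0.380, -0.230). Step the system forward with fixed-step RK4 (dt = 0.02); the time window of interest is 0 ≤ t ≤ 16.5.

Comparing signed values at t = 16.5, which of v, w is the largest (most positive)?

largest component: w

t=0.000: state=(0.380, -0.230)
step 1 (dt=0.02): k1=(1.458, 0.093), k2=(1.469, 0.094), k3=(1.469, 0.094), k4=(1.481, 0.095); state += dt/6·(k1+2k2+2k3+k4)
t=0.020: state=(0.409, -0.228)
t=0.040: state=(0.439, -0.226)
t=0.060: state=(0.470, -0.224)
continuing one RK4 step at a time; state shown every 50 steps (Δt=1):
t=1.000: state=(1.825, -0.081)
t=2.000: state=(2.034, 0.118)
t=3.000: state=(1.984, 0.306)
t=4.000: state=(1.924, 0.478)
t=5.000: state=(1.863, 0.634)
t=6.000: state=(1.803, 0.775)
t=7.000: state=(1.743, 0.904)
t=8.000: state=(1.683, 1.019)
t=9.000: state=(1.623, 1.123)
t=10.000: state=(1.563, 1.216)
t=11.000: state=(1.503, 1.298)
t=12.000: state=(1.441, 1.371)
t=13.000: state=(1.379, 1.435)
t=14.000: state=(1.314, 1.489)
t=15.000: state=(1.247, 1.536)
t=16.000: state=(1.176, 1.574)
t=16.500: state=(1.138, 1.590)
compare at T: v=1.138, w=1.590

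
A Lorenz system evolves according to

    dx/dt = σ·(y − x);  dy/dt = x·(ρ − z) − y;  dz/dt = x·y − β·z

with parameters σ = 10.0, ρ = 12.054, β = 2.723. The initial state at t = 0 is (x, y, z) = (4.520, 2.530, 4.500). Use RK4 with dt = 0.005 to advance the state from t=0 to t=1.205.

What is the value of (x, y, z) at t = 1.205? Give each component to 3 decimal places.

t=0.000: state=(4.520, 2.530, 4.500)
step 1 (dt=0.005): k1=(-19.900, 31.614, -0.818), k2=(-18.612, 31.168, -0.585), k3=(-18.655, 31.191, -0.583), k4=(-17.408, 30.766, -0.356); state += dt/6·(k1+2k2+2k3+k4)
t=0.005: state=(4.427, 2.686, 4.497)
t=0.010: state=(4.346, 2.838, 4.496)
t=0.015: state=(4.276, 2.986, 4.498)
continuing one RK4 step at a time; state shown every 10 steps (Δt=0.05):
t=0.050: state=(4.048, 3.952, 4.568)
t=0.100: state=(4.286, 5.238, 4.878)
t=0.150: state=(4.933, 6.520, 5.525)
t=0.200: state=(5.828, 7.774, 6.627)
t=0.250: state=(6.828, 8.823, 8.258)
t=0.300: state=(7.752, 9.374, 10.341)
t=0.350: state=(8.369, 9.142, 12.558)
t=0.400: state=(8.472, 8.084, 14.389)
t=0.450: state=(7.993, 6.514, 15.384)
t=0.500: state=(7.067, 4.933, 15.438)
t=0.550: state=(5.951, 3.707, 14.775)
t=0.600: state=(4.890, 2.938, 13.725)
t=0.650: state=(4.030, 2.558, 12.541)
t=0.700: state=(3.421, 2.449, 11.375)
t=0.750: state=(3.049, 2.521, 10.298)
t=0.800: state=(2.880, 2.721, 9.347)
t=0.850: state=(2.879, 3.025, 8.542)
t=0.900: state=(3.020, 3.430, 7.898)
t=0.950: state=(3.286, 3.939, 7.434)
t=1.000: state=(3.670, 4.554, 7.178)
t=1.050: state=(4.167, 5.267, 7.165)
t=1.100: state=(4.765, 6.049, 7.437)
t=1.150: state=(5.439, 6.834, 8.032)
t=1.200: state=(6.138, 7.509, 8.961)
t=1.205: state=(6.206, 7.565, 9.071)

(x, y, z) = (6.206, 7.565, 9.071)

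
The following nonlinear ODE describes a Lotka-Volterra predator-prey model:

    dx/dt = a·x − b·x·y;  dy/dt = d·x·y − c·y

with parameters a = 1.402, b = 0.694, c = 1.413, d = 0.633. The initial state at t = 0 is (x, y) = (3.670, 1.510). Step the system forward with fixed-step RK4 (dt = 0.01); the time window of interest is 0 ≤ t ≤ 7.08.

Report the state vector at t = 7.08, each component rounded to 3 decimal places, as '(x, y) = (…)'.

t=0.000: state=(3.670, 1.510)
step 1 (dt=0.01): k1=(1.299, 1.374), k2=(1.284, 1.387), k3=(1.284, 1.387), k4=(1.269, 1.399); state += dt/6·(k1+2k2+2k3+k4)
t=0.010: state=(3.683, 1.524)
t=0.020: state=(3.695, 1.538)
t=0.030: state=(3.708, 1.552)
continuing one RK4 step at a time; state shown every 25 steps (Δt=0.25):
t=0.250: state=(3.874, 1.933)
t=0.500: state=(3.751, 2.495)
t=0.750: state=(3.282, 3.069)
t=1.000: state=(2.637, 3.446)
t=1.250: state=(2.040, 3.498)
t=1.500: state=(1.605, 3.271)
t=1.750: state=(1.333, 2.893)
t=2.000: state=(1.188, 2.477)
t=2.250: state=(1.136, 2.089)
t=2.500: state=(1.156, 1.758)
t=2.750: state=(1.239, 1.491)
t=3.000: state=(1.384, 1.288)
t=3.250: state=(1.592, 1.144)
t=3.500: state=(1.870, 1.055)
t=3.750: state=(2.218, 1.024)
t=4.000: state=(2.633, 1.055)
t=4.250: state=(3.087, 1.164)
t=4.500: state=(3.521, 1.381)
t=4.750: state=(3.823, 1.739)
t=5.000: state=(3.847, 2.251)
t=5.250: state=(3.511, 2.843)
t=5.500: state=(2.910, 3.326)
t=5.750: state=(2.271, 3.517)
t=6.000: state=(1.764, 3.391)
t=6.250: state=(1.428, 3.060)
t=6.500: state=(1.235, 2.649)
t=6.750: state=(1.148, 2.244)
t=7.000: state=(1.140, 1.887)
t=7.080: state=(1.151, 1.786)

(x, y) = (1.151, 1.786)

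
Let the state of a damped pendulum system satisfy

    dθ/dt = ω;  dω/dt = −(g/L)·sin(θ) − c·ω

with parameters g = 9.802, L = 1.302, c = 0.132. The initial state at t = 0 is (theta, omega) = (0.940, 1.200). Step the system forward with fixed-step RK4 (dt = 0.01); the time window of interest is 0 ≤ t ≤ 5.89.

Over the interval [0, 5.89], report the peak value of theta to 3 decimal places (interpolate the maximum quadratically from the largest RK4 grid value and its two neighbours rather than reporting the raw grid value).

max theta = 1.052

t=0.000: state=(0.940, 1.200)
step 1 (dt=0.01): k1=(1.200, -6.238), k2=(1.169, -6.260), k3=(1.169, -6.260), k4=(1.137, -6.281); state += dt/6·(k1+2k2+2k3+k4)
t=0.010: state=(0.952, 1.137)
t=0.020: state=(0.963, 1.074)
t=0.030: state=(0.973, 1.011)
continuing one RK4 step at a time; state shown every 20 steps (Δt=0.2):
t=0.200: state=(1.051, -0.095)
t=0.400: state=(0.905, -1.341)
t=0.600: state=(0.534, -2.297)
t=0.800: state=(0.027, -2.651)
t=1.000: state=(-0.474, -2.244)
t=1.200: state=(-0.832, -1.267)
t=1.400: state=(-0.966, -0.053)
t=1.600: state=(-0.855, 1.139)
t=1.800: state=(-0.528, 2.069)
t=2.000: state=(-0.064, 2.452)
t=2.200: state=(0.405, 2.129)
t=2.400: state=(0.750, 1.247)
t=2.600: state=(0.887, 0.111)
t=2.800: state=(0.795, -1.017)
t=3.000: state=(0.497, -1.898)
t=3.200: state=(0.070, -2.268)
t=3.400: state=(-0.366, -1.983)
t=3.600: state=(-0.688, -1.169)
t=3.800: state=(-0.817, -0.104)
t=4.000: state=(-0.730, 0.955)
t=4.200: state=(-0.451, 1.771)
t=4.400: state=(-0.054, 2.101)
t=4.600: state=(0.348, 1.822)
t=4.800: state=(0.642, 1.054)
t=5.000: state=(0.754, 0.053)
t=5.200: state=(0.664, -0.934)
t=5.400: state=(0.397, -1.674)
t=5.600: state=(0.026, -1.946)
t=5.800: state=(-0.343, -1.653)
t=5.890: state=(-0.479, -1.363)
largest grid value and its neighbours: theta(0.180)=1.05202, theta(0.190)=1.05205, theta(0.200)=1.05143
parabola through these three points peaks at t≈0.185 with theta≈1.05212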